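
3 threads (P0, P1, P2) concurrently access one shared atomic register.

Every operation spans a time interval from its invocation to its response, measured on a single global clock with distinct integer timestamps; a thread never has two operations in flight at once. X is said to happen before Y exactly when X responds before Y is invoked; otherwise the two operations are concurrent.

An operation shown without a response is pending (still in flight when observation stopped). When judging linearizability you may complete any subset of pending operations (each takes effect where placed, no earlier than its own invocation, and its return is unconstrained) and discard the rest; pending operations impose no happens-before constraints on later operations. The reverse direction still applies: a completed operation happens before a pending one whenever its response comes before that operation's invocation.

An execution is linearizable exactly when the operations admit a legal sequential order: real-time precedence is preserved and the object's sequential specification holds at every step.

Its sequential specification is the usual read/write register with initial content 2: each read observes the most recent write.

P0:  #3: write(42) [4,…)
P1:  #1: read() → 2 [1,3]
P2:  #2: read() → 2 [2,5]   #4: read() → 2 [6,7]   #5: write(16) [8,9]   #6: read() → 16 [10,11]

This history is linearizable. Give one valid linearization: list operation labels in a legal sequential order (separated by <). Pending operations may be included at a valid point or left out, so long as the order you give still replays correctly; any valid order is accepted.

#1 < #2 < #4 < #3 < #5 < #6

1. #1 read() → 2, leaving value 2
2. #2 read() → 2, leaving value 2
3. #4 read() → 2, leaving value 2
4. #3 write(42) (pending, included), leaving value 42
5. #5 write(16), leaving value 16
6. #6 read() → 16, leaving value 16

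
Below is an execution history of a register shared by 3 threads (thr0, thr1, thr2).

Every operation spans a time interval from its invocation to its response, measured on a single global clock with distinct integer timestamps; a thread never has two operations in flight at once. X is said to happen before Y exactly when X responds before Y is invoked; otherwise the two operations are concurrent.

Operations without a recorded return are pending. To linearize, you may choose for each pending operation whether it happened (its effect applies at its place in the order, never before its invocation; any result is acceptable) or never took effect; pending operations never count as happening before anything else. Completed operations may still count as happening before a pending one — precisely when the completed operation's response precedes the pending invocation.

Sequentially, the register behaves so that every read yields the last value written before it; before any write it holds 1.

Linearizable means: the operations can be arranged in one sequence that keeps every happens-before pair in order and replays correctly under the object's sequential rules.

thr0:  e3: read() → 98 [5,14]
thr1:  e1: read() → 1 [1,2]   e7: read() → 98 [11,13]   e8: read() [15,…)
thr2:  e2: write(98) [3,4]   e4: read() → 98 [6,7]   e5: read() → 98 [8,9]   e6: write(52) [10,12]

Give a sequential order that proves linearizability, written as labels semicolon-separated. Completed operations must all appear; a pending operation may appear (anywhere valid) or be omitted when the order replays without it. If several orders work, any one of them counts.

e1; e2; e3; e4; e5; e7; e6

after step 1 (e1 read() → 1): value 1
after step 2 (e2 write(98)): value 98
after step 3 (e3 read() → 98): value 98
after step 4 (e4 read() → 98): value 98
after step 5 (e5 read() → 98): value 98
after step 6 (e7 read() → 98): value 98
after step 7 (e6 write(52)): value 52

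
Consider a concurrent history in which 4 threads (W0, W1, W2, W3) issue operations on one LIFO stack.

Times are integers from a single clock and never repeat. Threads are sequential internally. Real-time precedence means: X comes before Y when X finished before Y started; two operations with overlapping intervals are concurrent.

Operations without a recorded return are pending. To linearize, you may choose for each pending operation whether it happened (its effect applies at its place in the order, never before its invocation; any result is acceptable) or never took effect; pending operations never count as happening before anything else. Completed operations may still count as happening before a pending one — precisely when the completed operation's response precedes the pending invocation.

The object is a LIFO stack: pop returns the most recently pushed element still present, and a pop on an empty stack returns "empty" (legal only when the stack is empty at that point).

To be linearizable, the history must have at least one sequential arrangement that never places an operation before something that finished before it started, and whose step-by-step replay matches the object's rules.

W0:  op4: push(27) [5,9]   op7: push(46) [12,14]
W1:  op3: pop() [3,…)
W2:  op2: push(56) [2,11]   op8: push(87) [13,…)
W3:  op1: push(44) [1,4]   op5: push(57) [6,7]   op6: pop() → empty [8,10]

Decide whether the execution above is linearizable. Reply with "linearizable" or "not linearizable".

the violation lands at event 10, op6's response at time 10: events 1..9 linearize, events 1..10 do not
real-time-consistent orders of the 4 completed operations: 3 — all fail the LIFO stack replay
every completion of the 2 pending operations (op2, op3) was checked; none linearizes
one such order, op1, op4, op5, op6 (pending dropped), breaks at step 4 where op6 pop() → empty is illegal
one such order, op1, op5, op4, op6 (pending dropped), breaks at step 4 where op6 pop() → empty is illegal

not linearizable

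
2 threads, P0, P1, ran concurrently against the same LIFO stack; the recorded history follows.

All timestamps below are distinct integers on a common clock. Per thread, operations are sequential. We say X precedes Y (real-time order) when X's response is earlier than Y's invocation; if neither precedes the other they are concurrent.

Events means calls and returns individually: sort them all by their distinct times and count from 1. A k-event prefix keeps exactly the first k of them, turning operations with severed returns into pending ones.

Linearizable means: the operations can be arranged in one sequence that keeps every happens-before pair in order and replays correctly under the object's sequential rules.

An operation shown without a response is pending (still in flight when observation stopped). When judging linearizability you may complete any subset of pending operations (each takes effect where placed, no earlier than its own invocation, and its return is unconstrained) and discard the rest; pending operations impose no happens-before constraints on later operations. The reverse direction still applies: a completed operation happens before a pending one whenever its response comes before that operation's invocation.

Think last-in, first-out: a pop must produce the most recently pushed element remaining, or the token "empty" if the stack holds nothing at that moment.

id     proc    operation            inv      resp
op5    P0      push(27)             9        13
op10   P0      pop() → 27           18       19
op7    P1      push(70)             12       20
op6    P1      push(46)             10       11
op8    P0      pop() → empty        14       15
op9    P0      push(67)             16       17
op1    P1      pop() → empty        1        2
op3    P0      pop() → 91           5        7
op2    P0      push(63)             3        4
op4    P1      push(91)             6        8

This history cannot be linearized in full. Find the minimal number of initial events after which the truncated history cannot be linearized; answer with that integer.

15

one valid order for events 1..14 is op1, op2, op4, op3, op5, op6:
after step 1 (op1 pop() → empty): stack <>
after step 2 (op2 push(63)): stack <63>
after step 3 (op4 push(91)): stack <63,91>
after step 4 (op3 pop() → 91): stack <63>
after step 5 (op5 push(27)): stack <63,27>
after step 6 (op6 push(46)): stack <63,27,46>
once event 15 joins (op8's response, time 15), exhaustive search finds no witness
include/drop combinations of the 1 pending operation (op7) were all tried; none helps
one such order, op1, op2, op3, op4, op5, op6, op8 (pending dropped), breaks at step 3 where op3 pop() → 91 is illegal
one such order, op1, op2, op3, op4, op6, op5, op8 (pending dropped), breaks at step 3 where op3 pop() → 91 is illegal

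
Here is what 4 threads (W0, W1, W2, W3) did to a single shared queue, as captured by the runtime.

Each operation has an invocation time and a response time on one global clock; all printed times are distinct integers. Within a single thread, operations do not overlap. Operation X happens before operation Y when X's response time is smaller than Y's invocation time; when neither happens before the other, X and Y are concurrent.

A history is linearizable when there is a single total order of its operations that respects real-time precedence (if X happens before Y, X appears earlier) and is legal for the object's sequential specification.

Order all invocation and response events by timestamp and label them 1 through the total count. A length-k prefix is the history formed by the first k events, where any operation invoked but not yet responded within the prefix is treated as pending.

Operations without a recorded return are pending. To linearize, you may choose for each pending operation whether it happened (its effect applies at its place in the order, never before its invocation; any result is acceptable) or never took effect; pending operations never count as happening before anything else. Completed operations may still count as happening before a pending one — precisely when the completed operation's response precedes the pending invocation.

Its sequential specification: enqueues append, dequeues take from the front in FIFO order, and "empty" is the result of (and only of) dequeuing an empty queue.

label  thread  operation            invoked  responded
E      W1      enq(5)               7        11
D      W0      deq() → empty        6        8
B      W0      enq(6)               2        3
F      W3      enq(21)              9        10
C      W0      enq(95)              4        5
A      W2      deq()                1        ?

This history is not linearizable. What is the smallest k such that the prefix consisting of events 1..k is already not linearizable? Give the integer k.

one valid order for events 1..7 is A, B, C:
step 1: A deq() (pending, included) — queue <>
step 2: B enq(6) — queue <6>
step 3: C enq(95) — queue <6,95>
at event 8 (D's time-8 response) nothing linearizes any more
including or dropping the 2 pending operations (A, E) in any combination fails
take B, C, D (pending dropped): step 3 already fails, because D deq() → empty cannot occur there

8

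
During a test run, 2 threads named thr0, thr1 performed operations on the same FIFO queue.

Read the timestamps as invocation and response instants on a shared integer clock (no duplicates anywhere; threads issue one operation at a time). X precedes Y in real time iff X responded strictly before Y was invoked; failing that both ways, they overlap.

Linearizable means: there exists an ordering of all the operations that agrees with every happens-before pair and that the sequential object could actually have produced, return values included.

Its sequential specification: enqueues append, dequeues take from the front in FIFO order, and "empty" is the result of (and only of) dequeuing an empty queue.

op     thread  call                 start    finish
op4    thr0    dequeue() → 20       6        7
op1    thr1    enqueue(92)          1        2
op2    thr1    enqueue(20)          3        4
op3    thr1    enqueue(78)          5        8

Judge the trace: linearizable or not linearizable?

not linearizable

through event 6 a valid linearization exists; event 7 (op4 responding at time 7) ends that
the completed operations (3 total) allow one real-time order; the FIFO queue replay rejects it
including or dropping the 1 pending operation (op3) in any combination fails
for example op1, op2, op4 (pending dropped) fails at step 3: op4 dequeue() → 20 is not legal there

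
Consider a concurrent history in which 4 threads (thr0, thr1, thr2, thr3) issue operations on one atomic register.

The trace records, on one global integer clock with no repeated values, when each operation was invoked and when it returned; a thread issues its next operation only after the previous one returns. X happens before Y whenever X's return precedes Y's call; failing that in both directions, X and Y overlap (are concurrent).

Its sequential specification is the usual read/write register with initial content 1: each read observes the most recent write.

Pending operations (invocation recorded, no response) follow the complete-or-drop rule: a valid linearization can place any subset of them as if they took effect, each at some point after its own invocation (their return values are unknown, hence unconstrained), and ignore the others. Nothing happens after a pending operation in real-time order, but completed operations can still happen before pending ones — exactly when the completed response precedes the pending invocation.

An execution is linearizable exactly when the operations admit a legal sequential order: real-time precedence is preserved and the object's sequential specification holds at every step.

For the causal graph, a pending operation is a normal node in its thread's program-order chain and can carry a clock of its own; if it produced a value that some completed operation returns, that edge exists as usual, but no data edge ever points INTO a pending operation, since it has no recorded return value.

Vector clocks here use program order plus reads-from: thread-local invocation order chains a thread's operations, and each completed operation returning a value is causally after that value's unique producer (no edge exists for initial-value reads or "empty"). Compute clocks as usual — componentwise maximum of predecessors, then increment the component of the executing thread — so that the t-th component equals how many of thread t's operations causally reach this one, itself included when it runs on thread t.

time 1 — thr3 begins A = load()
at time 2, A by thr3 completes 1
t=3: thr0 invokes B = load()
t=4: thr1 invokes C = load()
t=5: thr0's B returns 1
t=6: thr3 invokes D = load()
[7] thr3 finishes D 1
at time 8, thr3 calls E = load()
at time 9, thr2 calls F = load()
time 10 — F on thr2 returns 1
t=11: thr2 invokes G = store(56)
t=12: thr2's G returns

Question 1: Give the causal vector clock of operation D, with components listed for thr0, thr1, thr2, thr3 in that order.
(0, 0, 0, 2)

VC(A, invoked at 1): no causal predecessors; +1 on thr3 → (0, 0, 0, 1)
VC(F, invoked at 9): no causal predecessors; +1 on thr2 → (0, 0, 1, 0)
VC(C, invoked at 4): no causal predecessors; +1 on thr1 → (0, 1, 0, 0)
VC(B, invoked at 3): no causal predecessors; +1 on thr0 → (1, 0, 0, 0)
D (invocation 6): componentwise max over VC(A)=(0, 0, 0, 1), +1 at thr3, giving (0, 0, 0, 2)
G (invocation 11): componentwise max over VC(F)=(0, 0, 1, 0), +1 at thr2, giving (0, 0, 2, 0)
E (invocation 8): componentwise max over VC(D)=(0, 0, 0, 2), +1 at thr3, giving (0, 0, 0, 3)
target: VC(D) = (0, 0, 0, 2)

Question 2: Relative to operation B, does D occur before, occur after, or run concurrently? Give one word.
after

D spans [6,7], B spans [3,5]
resp(B)=5 < inv(D)=6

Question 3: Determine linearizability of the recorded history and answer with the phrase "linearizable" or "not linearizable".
linearizable

one valid linearization: A, B, C, D, E, F, G
after step 1 (A load() → 1): value 1
after step 2 (B load() → 1): value 1
after step 3 (C load() (pending, included)): value 1
after step 4 (D load() → 1): value 1
after step 5 (E load() (pending, included)): value 1
after step 6 (F load() → 1): value 1
after step 7 (G store(56)): value 56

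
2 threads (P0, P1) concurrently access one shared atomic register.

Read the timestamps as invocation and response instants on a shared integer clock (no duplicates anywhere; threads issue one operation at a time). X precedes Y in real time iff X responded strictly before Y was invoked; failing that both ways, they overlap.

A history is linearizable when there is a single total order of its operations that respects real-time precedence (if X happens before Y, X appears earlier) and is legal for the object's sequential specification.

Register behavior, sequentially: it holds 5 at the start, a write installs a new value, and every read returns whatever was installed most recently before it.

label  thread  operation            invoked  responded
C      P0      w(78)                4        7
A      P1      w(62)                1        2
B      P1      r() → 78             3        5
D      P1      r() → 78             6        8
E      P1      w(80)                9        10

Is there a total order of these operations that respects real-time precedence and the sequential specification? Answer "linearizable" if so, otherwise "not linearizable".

a witness: A, C, B, D, E
1. A w(62), leaving value 62
2. C w(78), leaving value 78
3. B r() → 78, leaving value 78
4. D r() → 78, leaving value 78
5. E w(80), leaving value 80

linearizable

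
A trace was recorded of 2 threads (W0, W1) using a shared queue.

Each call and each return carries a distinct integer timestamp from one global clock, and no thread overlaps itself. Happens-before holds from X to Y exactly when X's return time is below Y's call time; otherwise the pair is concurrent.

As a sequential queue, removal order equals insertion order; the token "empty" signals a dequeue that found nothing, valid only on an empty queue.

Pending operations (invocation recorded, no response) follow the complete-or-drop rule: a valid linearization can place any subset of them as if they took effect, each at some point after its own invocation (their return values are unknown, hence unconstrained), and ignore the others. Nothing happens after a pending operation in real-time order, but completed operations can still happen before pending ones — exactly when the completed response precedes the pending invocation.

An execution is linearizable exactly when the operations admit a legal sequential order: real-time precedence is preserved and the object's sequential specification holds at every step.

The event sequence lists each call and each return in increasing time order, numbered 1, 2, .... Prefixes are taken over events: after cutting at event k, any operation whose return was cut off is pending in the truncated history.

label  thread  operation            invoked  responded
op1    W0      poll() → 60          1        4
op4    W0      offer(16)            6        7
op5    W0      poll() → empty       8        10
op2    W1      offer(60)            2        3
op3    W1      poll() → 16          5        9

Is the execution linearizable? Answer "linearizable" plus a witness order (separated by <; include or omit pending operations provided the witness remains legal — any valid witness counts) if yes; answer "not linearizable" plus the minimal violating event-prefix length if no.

linearizable — witness: op2 < op1 < op4 < op3 < op5

step 1: op2 offer(60) — queue <60>
step 2: op1 poll() → 60 — queue <>
step 3: op4 offer(16) — queue <16>
step 4: op3 poll() → 16 — queue <>
step 5: op5 poll() → empty — queue <>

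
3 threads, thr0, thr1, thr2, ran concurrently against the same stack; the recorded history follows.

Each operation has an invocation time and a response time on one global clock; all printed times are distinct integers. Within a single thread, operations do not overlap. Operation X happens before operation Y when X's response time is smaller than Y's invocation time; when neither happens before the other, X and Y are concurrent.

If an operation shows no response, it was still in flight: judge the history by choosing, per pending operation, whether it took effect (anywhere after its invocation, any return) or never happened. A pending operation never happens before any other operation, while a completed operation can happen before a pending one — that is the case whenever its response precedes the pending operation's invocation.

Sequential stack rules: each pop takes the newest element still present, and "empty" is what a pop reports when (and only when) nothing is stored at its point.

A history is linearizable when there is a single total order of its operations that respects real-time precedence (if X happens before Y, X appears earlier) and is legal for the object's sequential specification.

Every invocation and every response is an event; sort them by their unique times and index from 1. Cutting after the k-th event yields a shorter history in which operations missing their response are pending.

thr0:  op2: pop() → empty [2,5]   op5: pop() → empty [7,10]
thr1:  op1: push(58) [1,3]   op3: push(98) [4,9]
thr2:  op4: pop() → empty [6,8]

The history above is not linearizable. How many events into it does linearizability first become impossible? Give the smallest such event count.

10

events 1..9 are still linearizable — one witness is op2, op1, op5, op4, op3:
after step 1 (op2 pop() → empty): stack <>
after step 2 (op1 push(58)): stack <58>
after step 3 (op5 pop() (pending, included)): stack <>
after step 4 (op4 pop() → empty): stack <>
after step 5 (op3 push(98)): stack <98>
adding event 10 (op5 responds at 10) leaves no legal real-time order
one such order, op1, op2, op3, op4, op5, breaks at step 2 where op2 pop() → empty is illegal
one such order, op1, op2, op3, op5, op4, breaks at step 2 where op2 pop() → empty is illegal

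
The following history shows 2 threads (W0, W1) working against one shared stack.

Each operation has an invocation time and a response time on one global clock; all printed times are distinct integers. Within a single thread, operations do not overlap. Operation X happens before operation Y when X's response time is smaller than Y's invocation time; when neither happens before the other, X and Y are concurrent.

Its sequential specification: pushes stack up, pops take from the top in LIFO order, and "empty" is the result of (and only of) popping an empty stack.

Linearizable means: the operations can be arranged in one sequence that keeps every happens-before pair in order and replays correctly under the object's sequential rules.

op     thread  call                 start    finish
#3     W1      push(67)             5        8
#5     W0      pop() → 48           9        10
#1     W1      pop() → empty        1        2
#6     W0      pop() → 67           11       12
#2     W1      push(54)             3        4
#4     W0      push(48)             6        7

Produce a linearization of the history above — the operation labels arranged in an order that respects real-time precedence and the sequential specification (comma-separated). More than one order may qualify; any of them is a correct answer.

#1, #2, #3, #4, #5, #6

after step 1 (#1 pop() → empty): stack <>
after step 2 (#2 push(54)): stack <54>
after step 3 (#3 push(67)): stack <54,67>
after step 4 (#4 push(48)): stack <54,67,48>
after step 5 (#5 pop() → 48): stack <54,67>
after step 6 (#6 pop() → 67): stack <54>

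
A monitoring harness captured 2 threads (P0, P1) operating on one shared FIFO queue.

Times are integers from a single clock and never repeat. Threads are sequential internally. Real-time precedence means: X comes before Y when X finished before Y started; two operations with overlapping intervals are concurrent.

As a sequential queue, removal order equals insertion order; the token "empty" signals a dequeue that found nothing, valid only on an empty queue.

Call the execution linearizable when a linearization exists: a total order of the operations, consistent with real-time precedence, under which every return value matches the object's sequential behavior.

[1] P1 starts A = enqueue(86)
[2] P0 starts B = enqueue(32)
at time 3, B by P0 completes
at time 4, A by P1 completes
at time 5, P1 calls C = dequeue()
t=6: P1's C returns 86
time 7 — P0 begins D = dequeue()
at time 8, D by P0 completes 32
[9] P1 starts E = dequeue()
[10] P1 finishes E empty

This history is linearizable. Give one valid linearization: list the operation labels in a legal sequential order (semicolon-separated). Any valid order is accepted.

A; B; C; D; E

step 1: A enqueue(86) — queue <86>
step 2: B enqueue(32) — queue <86,32>
step 3: C dequeue() → 86 — queue <32>
step 4: D dequeue() → 32 — queue <>
step 5: E dequeue() → empty — queue <>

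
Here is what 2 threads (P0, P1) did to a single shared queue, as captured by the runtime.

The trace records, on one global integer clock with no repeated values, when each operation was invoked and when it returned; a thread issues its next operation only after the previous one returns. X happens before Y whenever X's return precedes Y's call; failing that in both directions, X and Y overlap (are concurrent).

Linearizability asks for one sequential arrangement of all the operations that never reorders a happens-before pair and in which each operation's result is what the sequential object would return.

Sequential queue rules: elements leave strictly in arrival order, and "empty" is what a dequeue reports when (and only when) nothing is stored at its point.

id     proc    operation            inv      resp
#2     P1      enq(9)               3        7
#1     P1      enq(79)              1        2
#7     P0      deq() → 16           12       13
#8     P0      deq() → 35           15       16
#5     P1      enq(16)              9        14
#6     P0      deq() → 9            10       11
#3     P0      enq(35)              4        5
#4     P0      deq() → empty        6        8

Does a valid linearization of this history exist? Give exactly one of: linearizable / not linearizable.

not linearizable

through event 7 a valid linearization exists; event 8 (#4 responding at time 8) ends that
3 orders of the 4 completed queue ops respect real time; none is legal
for example #1, #2, #3, #4 fails at step 4: #4 deq() → empty is not legal there
for example #1, #3, #2, #4 fails at step 4: #4 deq() → empty is not legal there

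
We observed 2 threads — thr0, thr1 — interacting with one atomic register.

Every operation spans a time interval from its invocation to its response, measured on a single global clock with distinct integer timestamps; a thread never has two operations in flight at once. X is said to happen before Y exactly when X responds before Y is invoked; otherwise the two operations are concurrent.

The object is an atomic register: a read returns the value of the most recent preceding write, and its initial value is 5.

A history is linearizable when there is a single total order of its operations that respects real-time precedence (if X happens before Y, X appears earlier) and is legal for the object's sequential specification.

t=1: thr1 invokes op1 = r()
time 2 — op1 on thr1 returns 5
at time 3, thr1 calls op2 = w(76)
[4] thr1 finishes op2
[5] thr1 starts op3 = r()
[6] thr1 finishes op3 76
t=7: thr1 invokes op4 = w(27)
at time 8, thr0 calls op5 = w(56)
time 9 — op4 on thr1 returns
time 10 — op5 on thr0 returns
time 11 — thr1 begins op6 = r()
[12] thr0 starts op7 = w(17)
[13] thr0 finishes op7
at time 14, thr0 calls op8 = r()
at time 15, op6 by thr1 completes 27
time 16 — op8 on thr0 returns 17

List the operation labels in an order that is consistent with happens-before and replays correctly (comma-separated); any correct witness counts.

op1, op2, op3, op5, op4, op6, op7, op8

1. op1 r() → 5, leaving value 5
2. op2 w(76), leaving value 76
3. op3 r() → 76, leaving value 76
4. op5 w(56), leaving value 56
5. op4 w(27), leaving value 27
6. op6 r() → 27, leaving value 27
7. op7 w(17), leaving value 17
8. op8 r() → 17, leaving value 17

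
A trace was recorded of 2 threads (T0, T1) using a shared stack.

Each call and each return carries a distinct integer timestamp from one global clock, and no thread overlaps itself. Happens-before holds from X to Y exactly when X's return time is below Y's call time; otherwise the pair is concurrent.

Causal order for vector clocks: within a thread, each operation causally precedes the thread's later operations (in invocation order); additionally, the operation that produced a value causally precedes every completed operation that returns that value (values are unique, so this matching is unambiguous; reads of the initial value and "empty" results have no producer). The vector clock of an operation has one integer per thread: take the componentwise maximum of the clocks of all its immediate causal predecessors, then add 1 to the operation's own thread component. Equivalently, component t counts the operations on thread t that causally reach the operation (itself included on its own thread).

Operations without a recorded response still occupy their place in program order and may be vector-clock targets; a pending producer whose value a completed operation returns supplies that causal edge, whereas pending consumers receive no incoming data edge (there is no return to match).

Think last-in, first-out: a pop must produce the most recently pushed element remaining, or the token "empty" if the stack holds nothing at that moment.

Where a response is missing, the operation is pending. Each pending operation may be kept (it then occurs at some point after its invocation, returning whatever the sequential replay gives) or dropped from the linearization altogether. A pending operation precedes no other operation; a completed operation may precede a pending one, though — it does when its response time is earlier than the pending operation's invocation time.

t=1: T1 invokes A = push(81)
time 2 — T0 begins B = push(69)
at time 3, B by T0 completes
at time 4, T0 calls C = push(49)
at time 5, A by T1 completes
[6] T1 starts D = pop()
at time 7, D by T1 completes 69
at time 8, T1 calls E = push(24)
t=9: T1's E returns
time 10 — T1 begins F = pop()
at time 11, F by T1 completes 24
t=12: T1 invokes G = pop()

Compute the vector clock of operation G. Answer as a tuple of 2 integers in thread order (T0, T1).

root op A, invoked 1: fresh clock plus T1's own tick → (0, 1)
root op B, invoked 2: fresh clock plus T0's own tick → (1, 0)
C (invocation 4): componentwise max over VC(B)=(1, 0), +1 at T0, giving (2, 0)
D (invocation 6): componentwise max over VC(A)=(0, 1), VC(B)=(1, 0), +1 at T1, giving (1, 2)
E (invocation 8): componentwise max over VC(D)=(1, 2), +1 at T1, giving (1, 3)
F (invocation 10): componentwise max over VC(E)=(1, 3), +1 at T1, giving (1, 4)
G (invocation 12): componentwise max over VC(F)=(1, 4), +1 at T1, giving (1, 5)
target: VC(G) = (1, 5)

(1, 5)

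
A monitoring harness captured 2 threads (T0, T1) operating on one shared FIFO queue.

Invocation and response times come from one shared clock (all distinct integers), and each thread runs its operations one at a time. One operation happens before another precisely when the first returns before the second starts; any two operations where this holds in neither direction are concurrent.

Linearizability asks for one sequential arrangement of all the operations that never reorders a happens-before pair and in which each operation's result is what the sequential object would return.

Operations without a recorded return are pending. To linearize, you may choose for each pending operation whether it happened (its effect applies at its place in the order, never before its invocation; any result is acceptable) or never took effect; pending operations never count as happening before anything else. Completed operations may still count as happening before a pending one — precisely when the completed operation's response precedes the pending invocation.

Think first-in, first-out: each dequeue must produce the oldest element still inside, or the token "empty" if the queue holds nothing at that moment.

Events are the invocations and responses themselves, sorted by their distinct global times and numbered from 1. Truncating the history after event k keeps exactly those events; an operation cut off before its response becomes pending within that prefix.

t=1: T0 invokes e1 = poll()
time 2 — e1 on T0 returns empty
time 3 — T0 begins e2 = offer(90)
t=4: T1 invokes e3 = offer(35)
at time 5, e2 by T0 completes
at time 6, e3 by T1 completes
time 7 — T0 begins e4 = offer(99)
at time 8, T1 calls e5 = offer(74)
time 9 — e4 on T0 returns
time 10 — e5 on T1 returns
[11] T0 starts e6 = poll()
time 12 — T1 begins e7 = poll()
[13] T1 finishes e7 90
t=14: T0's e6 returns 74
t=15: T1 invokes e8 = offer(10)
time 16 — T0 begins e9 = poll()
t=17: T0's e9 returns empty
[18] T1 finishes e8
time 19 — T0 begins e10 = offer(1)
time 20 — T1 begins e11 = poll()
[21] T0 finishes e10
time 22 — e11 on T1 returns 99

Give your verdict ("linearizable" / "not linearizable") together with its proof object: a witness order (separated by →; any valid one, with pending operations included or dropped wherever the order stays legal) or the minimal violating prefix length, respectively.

prefix check: 1..13 passes, 1..14 fails once e6's time-14 response joins
all 8 real-time-respecting orders fail — 7 completed FIFO queue operations, no legal replay
sample order e1, e2, e3, e4, e5, e6, e7 stalls at step 6 — e6 poll() → 74 has no legal effect
sample order e1, e2, e3, e4, e5, e7, e6 stalls at step 7 — e6 poll() → 74 has no legal effect

not linearizable — minimal violating prefix: 14 events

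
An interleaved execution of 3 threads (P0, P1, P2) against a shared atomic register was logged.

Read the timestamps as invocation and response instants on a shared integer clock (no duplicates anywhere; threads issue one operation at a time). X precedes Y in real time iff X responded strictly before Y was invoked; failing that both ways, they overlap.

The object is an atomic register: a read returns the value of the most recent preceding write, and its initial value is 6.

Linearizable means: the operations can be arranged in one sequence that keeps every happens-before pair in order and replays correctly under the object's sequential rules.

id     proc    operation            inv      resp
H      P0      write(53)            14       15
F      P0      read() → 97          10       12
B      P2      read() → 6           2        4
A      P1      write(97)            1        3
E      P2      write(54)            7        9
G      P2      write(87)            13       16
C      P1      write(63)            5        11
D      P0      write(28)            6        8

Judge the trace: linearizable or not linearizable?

cut after 11 events: linearizable; cut after 12 events (F responds, time 12): not linearizable
real-time-consistent orders of the 6 completed operations: 16 — all fail the atomic register replay
take A, B, C, D, E, F: step 2 already fails, because B read() → 6 cannot occur there
take A, B, C, E, D, F: step 2 already fails, because B read() → 6 cannot occur there

not linearizable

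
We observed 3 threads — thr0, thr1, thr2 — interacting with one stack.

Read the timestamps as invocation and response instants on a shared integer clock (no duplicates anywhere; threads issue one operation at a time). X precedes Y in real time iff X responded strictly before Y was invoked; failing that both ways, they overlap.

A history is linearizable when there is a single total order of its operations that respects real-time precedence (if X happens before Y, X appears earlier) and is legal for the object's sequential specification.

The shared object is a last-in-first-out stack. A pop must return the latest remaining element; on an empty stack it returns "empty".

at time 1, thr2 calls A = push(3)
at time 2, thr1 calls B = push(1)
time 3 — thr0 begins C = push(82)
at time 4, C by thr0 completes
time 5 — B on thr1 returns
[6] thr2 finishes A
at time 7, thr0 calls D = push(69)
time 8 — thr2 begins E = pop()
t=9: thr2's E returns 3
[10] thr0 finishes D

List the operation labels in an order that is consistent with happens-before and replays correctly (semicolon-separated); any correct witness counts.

1. B push(1), leaving stack <1>
2. C push(82), leaving stack <1,82>
3. A push(3), leaving stack <1,82,3>
4. E pop() → 3, leaving stack <1,82>
5. D push(69), leaving stack <1,82,69>

B; C; A; E; D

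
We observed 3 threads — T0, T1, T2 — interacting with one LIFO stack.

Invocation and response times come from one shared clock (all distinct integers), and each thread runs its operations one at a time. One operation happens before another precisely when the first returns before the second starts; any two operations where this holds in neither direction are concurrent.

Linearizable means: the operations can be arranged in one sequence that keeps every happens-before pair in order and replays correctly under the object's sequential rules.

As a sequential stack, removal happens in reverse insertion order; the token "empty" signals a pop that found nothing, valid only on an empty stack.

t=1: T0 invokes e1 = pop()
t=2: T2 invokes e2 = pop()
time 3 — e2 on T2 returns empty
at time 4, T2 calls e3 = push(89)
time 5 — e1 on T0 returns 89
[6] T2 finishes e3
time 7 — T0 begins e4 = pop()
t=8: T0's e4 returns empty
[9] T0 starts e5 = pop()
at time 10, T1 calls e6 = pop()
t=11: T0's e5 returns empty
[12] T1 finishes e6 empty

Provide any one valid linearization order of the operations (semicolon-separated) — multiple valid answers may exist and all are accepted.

step 1: e2 pop() → empty — stack <>
step 2: e3 push(89) — stack <89>
step 3: e1 pop() → 89 — stack <>
step 4: e4 pop() → empty — stack <>
step 5: e5 pop() → empty — stack <>
step 6: e6 pop() → empty — stack <>

e2; e3; e1; e4; e5; e6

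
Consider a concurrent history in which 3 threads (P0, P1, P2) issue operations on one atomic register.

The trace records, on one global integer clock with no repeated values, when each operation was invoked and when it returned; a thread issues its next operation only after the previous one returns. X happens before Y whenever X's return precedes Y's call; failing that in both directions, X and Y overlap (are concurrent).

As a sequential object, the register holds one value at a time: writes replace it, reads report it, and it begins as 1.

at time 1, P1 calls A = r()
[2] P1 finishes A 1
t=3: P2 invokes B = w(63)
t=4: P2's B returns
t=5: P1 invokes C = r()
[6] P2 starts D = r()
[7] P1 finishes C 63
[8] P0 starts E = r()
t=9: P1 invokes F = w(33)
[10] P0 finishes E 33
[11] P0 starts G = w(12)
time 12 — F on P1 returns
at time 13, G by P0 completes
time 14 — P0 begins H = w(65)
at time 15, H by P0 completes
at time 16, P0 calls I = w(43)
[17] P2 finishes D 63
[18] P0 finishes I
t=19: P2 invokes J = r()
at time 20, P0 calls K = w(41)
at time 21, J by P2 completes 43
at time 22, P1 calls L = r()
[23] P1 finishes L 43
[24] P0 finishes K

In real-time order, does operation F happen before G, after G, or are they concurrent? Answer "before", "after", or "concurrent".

concurrent

F spans [9,12], G spans [11,13]
the intervals overlap in both directions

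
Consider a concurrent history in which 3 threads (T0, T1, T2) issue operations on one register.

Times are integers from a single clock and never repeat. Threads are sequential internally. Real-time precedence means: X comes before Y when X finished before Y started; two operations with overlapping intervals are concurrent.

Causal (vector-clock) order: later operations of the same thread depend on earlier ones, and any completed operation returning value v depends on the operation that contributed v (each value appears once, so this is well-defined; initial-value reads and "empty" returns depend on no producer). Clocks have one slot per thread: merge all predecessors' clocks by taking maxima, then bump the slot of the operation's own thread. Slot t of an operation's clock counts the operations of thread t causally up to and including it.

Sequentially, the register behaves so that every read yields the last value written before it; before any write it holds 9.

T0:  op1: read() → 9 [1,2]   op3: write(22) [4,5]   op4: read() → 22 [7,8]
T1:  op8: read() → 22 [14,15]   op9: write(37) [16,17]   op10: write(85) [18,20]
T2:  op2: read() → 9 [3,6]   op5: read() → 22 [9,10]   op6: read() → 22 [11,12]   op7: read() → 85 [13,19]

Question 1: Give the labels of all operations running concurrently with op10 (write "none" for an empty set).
op7

overlap test against op10 [18,20]: concurrent iff the interval meets 18..20
op1 [1,2]: before
op2 [3,6]: before
op3 [4,5]: before
op4 [7,8]: before
op5 [9,10]: before
op6 [11,12]: before
op7 [13,19]: concurrent
op8 [14,15]: before
op9 [16,17]: before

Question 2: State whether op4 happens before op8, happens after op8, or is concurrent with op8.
before

op4 spans [7,8], op8 spans [14,15]
resp(op4)=8 < inv(op8)=14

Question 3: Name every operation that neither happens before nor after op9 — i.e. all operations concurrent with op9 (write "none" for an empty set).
op7

op9 spans [16,17]; an op avoiding the whole window 16..17 is ordered, any other is concurrent
op1 [1,2]: before
op2 [3,6]: before
op3 [4,5]: before
op4 [7,8]: before
op5 [9,10]: before
op6 [11,12]: before
op7 [13,19]: concurrent
op8 [14,15]: before
op10 [18,20]: after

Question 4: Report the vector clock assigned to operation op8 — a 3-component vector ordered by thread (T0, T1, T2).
(2, 1, 0)

op2 (invocation 3): nothing precedes it; T2's component alone gives (0, 0, 1)
op1 (invocation 1): nothing precedes it; T0's component alone gives (1, 0, 0)
invoked at 4, op3 merges VC(op1)=(1, 0, 0) and bumps T0's slot → (2, 0, 0)
invoked at 14, op8 merges VC(op3)=(2, 0, 0) and bumps T1's slot → (2, 1, 0)
invoked at 7, op4 merges VC(op3)=(2, 0, 0) and bumps T0's slot → (3, 0, 0)
invoked at 9, op5 merges VC(op2)=(0, 0, 1), VC(op3)=(2, 0, 0) and bumps T2's slot → (2, 0, 2)
invoked at 16, op9 merges VC(op8)=(2, 1, 0) and bumps T1's slot → (2, 2, 0)
invoked at 11, op6 merges VC(op3)=(2, 0, 0), VC(op5)=(2, 0, 2) and bumps T2's slot → (2, 0, 3)
invoked at 18, op10 merges VC(op9)=(2, 2, 0) and bumps T1's slot → (2, 3, 0)
invoked at 13, op7 merges VC(op6)=(2, 0, 3), VC(op10)=(2, 3, 0) and bumps T2's slot → (2, 3, 4)
target: VC(op8) = (2, 1, 0)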